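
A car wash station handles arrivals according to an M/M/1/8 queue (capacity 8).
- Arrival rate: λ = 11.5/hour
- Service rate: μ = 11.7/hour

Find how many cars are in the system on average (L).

ρ = λ/μ = 11.5/11.7 = 0.9829
P₀ = (1-ρ)/(1-ρ^(K+1)) = (1-0.9829)/(1-0.9829^9) = 0.01710/0.1438 = 0.1189
P_K = P₀×ρ^K = 0.1189 × 0.9829^8 = 0.1189 × 0.8711 = 0.1036
L = ρ[1 - (K+1)ρ^K + Kρ^(K+1)] / [(1-ρ)(1-ρ^(K+1))]
L = 0.9829 × (1 - 9×0.87111337 + 8×0.85621733) / ((1 - 0.9829) × (1 - 0.85621733)) = 3.8851 cars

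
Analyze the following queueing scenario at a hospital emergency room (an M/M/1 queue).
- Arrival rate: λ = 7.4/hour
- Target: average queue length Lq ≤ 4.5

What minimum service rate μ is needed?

For M/M/1: Lq = λ²/(μ(μ-λ))
Need Lq ≤ 4.5, i.e. μ(μ-λ) ≥ λ²/4.5
μ² - 7.4μ - 54.76/4.5 ≥ 0  →  μ² - 7.4μ - 12.1689 ≥ 0
Quadratic formula (positive root): μ = [λ + √(λ² + 4×12.1689)]/2
Discriminant: 54.76 + 4×12.1689 = 103.4356, √103.4356 = 10.17033
μ ≥ (7.4 + 10.17033)/2 = 8.7852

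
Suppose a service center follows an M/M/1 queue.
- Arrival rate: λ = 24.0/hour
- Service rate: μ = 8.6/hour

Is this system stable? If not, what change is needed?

Stability requires ρ = λ/(cμ) < 1
ρ = 24.0/(1 × 8.6) = 24.0/8.60 = 2.7907
Since 2.7907 ≥ 1, the system is UNSTABLE.
Queue grows without bound. Need μ > λ = 24.0.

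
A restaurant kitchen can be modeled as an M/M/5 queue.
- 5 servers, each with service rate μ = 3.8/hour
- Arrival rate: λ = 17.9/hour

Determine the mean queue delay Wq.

Traffic intensity: ρ = λ/(cμ) = 17.9/(5×3.8) = 0.9421
Since ρ = 0.9421 < 1, system is stable.
Offered load a = λ/μ = cρ = 17.9/3.8 = 4.7105
P₀ = [ Σₙ₌₀^4 aⁿ/n! + a^5/(5!(1-ρ)) ]⁻¹
Σ = a^0/0! + a^1/1! + a^2/2! + a^3/3! + a^4/4! = 1.0000 + 4.7105 + 11.0945 + 17.4204 + 20.5148 = 54.7402
a^5/(5!(1-ρ)) = 2319.2479/(120 × 0.05789474) = 333.8311
P₀ = 1/(54.7402 + 333.8311) = 0.002574
Lq = P₀·a^5·ρ / (5!(1-ρ)²) = 0.00257353 × 2319.2479 × 0.942105 / (120 × 0.00335180) = 13.9803
Wq = Lq/λ = 13.9803/17.9 = 0.7810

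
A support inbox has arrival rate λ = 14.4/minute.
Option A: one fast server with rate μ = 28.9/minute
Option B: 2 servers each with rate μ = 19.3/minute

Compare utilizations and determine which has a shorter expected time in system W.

Option A: single server μ = 28.9 (M/M/1)
  ρ_A = 14.4/28.9 = 0.4983
  W_A = 1/(μ-λ) = 1/(28.9-14.4) = 1/14.50 = 0.06897

Option B: 2 servers μ = 19.3 (M/M/2)
  ρ_B = λ/(cμ) = 14.4/(2×19.3) = 0.3731
  Offered load a = λ/μ = cρ = 14.4/19.3 = 0.7461
  P₀ = [ Σₙ₌₀^1 aⁿ/n! + a^2/(2!(1-ρ)) ]⁻¹
  Σ = a^0/0! + a^1/1! = 1.0000 + 0.7461 = 1.7461
  a^2/(2!(1-ρ)) = 0.5567/(2 × 0.6269) = 0.4440
  P₀ = 1/(1.7461 + 0.4440) = 0.4566
  Lq = P₀·a^2·ρ / (2!(1-ρ)²) = 0.4566 × 0.5567 × 0.3731 / (2 × 0.3931) = 0.1206
  Wq_B = Lq/λ = 0.12063/14.4 = 0.008377
  W_B = Wq_B + 1/μ = 0.008377 + 0.05181 = 0.06019

Since W_B = 0.06019 < W_A = 0.06897, Option B (multiple servers) has the shorter time in system.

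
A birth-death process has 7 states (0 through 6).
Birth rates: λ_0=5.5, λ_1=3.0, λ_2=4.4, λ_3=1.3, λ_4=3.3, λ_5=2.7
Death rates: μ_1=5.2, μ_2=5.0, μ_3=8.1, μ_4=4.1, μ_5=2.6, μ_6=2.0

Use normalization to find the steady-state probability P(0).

Ratios P(n)/P(0) = (λ₀···λₙ₋₁)/(μ₁···μₙ):
P(1)/P(0) = (5.5)/(5.2) = 1.0577
P(2)/P(0) = (5.5×3.0)/(5.2×5.0) = 0.63462
P(3)/P(0) = (5.5×3.0×4.4)/(5.2×5.0×8.1) = 0.34473
P(4)/P(0) = (5.5×3.0×4.4×1.3)/(5.2×5.0×8.1×4.1) = 0.10930
P(5)/P(0) = (5.5×3.0×4.4×1.3×3.3)/(5.2×5.0×8.1×4.1×2.6) = 0.13873
P(6)/P(0) = (5.5×3.0×4.4×1.3×3.3×2.7)/(5.2×5.0×8.1×4.1×2.6×2.0) = 0.18729

Normalization: ∑ P(n) = 1
P(0) × (1.0000 + 1.0577 + 0.63462 + 0.34473 + 0.10930 + 0.13873 + 0.18729) = 1
P(0) × 3.4724 = 1
P(0) = 1/3.4724 = 0.2880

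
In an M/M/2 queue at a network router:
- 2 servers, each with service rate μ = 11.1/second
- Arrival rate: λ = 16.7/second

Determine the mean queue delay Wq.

Traffic intensity: ρ = λ/(cμ) = 16.7/(2×11.1) = 0.7523
Since ρ = 0.7523 < 1, system is stable.
Offered load a = λ/μ = cρ = 16.7/11.1 = 1.5045
P₀ = [ Σₙ₌₀^1 aⁿ/n! + a^2/(2!(1-ρ)) ]⁻¹
Σ = a^0/0! + a^1/1! = 1.0000 + 1.5045 = 2.5045
a^2/(2!(1-ρ)) = 2.26353/(2 × 0.247748) = 4.5682
P₀ = 1/(2.5045 + 4.5682) = 0.1414
Lq = P₀·a^2·ρ / (2!(1-ρ)²) = 0.14139 × 2.2635 × 0.75225 / (2 × 0.061379) = 1.9612
Wq = Lq/λ = 1.9612/16.7 = 0.1174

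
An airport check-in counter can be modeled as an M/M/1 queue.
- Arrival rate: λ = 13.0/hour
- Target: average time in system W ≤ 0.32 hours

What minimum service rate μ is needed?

For M/M/1: W = 1/(μ-λ)
Need W ≤ 0.32, so 1/(μ-λ) ≤ 0.32
μ - λ ≥ 1/0.32 = 3.1250
μ ≥ 13.0 + 3.1250 = 16.1250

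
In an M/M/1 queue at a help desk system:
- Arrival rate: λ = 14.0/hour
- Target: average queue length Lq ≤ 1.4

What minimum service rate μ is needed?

For M/M/1: Lq = λ²/(μ(μ-λ))
Need Lq ≤ 1.4, i.e. μ(μ-λ) ≥ λ²/1.4
μ² - 14.0μ - 196.00/1.4 ≥ 0  →  μ² - 14.0μ - 140.0000 ≥ 0
Quadratic formula (positive root): μ = [λ + √(λ² + 4×140.0000)]/2
Discriminant: 196.00 + 4×140.0000 = 756.0000, √756.0000 = 27.4955
μ ≥ (14.0 + 27.4955)/2 = 20.7477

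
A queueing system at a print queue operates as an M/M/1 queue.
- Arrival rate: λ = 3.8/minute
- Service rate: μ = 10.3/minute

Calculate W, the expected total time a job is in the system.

First, compute utilization: ρ = λ/μ = 3.8/10.3 = 0.3689
For M/M/1: W = 1/(μ-λ)
W = 1/(10.3-3.8) = 1/6.50
W = 0.1538 minutes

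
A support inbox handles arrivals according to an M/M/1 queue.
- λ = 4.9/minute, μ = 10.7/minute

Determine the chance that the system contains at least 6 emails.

ρ = λ/μ = 4.9/10.7 = 0.45794
P(N ≥ n) = ρⁿ
P(N ≥ 6) = 0.45794^6
P(N ≥ 6) = 0.009223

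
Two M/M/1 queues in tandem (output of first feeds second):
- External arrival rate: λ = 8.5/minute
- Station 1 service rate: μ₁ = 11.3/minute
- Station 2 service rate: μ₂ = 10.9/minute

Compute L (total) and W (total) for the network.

By Jackson's theorem, each station behaves as independent M/M/1.
Station 1: ρ₁ = 8.5/11.3 = 0.7522, L₁ = ρ₁/(1-ρ₁) = λ/(μ₁-λ) = 8.5/2.80 = 3.0357
Station 2: ρ₂ = 8.5/10.9 = 0.7798, L₂ = ρ₂/(1-ρ₂) = λ/(μ₂-λ) = 8.5/2.40 = 3.5417
Total: L = L₁ + L₂ = 3.0357 + 3.5417 = 6.5774
W = L/λ = 6.5774/8.5 = 0.7738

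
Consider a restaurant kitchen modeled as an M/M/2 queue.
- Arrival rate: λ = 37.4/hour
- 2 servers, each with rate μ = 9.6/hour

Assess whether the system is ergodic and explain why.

Stability requires ρ = λ/(cμ) < 1
ρ = 37.4/(2 × 9.6) = 37.4/19.20 = 1.9479
Since 1.9479 ≥ 1, the system is UNSTABLE.
Need c > λ/μ = 37.4/9.6 = 3.90.
Minimum servers needed: c = 4.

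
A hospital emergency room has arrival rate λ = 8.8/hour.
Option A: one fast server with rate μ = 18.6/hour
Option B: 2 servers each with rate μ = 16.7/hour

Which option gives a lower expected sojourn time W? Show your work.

Option A: single server μ = 18.6 (M/M/1)
  ρ_A = 8.8/18.6 = 0.4731
  W_A = 1/(μ-λ) = 1/(18.6-8.8) = 1/9.80 = 0.1020

Option B: 2 servers μ = 16.7 (M/M/2)
  ρ_B = λ/(cμ) = 8.8/(2×16.7) = 0.2635
  Offered load a = λ/μ = cρ = 8.8/16.7 = 0.5269
  P₀ = [ Σₙ₌₀^1 aⁿ/n! + a^2/(2!(1-ρ)) ]⁻¹
  Σ = a^0/0! + a^1/1! = 1.0000 + 0.5269 = 1.5269
  a^2/(2!(1-ρ)) = 0.2777/(2 × 0.7365) = 0.1885
  P₀ = 1/(1.52695 + 0.188501) = 0.5829
  Lq = P₀·a^2·ρ / (2!(1-ρ)²) = 0.5829 × 0.2777 × 0.2635 / (2 × 0.5425) = 0.03931
  Wq_B = Lq/λ = 0.03931/8.8 = 0.004467
  W_B = Wq_B + 1/μ = 0.004467 + 0.05988 = 0.06435

Since W_B = 0.06435 < W_A = 0.1020, Option B (multiple servers) has the shorter time in system.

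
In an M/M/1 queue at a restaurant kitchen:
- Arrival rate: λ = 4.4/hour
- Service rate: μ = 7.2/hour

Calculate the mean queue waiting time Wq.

First, compute utilization: ρ = λ/μ = 4.4/7.2 = 0.6111
For M/M/1: Wq = λ/(μ(μ-λ))
Wq = 4.4/(7.2 × (7.2-4.4))
Wq = 4.4/(7.2 × 2.80)
Wq = 0.2183 hours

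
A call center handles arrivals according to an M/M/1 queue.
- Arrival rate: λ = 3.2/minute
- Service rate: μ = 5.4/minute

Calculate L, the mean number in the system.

ρ = λ/μ = 3.2/5.4 = 0.5926
For M/M/1: L = λ/(μ-λ)
L = 3.2/(5.4-3.2) = 3.2/2.20
L = 1.4545 calls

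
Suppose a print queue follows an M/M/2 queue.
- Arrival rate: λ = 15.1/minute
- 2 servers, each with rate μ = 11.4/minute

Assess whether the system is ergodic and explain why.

Stability requires ρ = λ/(cμ) < 1
ρ = 15.1/(2 × 11.4) = 15.1/22.80 = 0.6623
Since 0.6623 < 1, the system is STABLE.
The servers are busy 66.23% of the time.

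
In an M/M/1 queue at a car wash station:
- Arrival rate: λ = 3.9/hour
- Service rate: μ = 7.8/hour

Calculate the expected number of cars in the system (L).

ρ = λ/μ = 3.9/7.8 = 0.5000
For M/M/1: L = λ/(μ-λ)
L = 3.9/(7.8-3.9) = 3.9/3.90
L = 1.0000 cars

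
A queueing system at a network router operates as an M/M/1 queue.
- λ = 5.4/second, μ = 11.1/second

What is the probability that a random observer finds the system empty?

ρ = λ/μ = 5.4/11.1 = 0.4865
P(0) = 1 - ρ = 1 - 0.4865 = 0.5135
The server is idle 51.35% of the time.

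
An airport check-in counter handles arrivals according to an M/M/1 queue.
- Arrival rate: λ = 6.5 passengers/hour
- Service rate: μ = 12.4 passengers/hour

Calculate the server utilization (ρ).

Server utilization: ρ = λ/μ
ρ = 6.5/12.4 = 0.5242
The server is busy 52.42% of the time.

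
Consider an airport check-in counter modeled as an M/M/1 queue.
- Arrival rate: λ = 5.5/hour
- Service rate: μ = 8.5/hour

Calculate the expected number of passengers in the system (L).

ρ = λ/μ = 5.5/8.5 = 0.6471
For M/M/1: L = λ/(μ-λ)
L = 5.5/(8.5-5.5) = 5.5/3.00
L = 1.8333 passengers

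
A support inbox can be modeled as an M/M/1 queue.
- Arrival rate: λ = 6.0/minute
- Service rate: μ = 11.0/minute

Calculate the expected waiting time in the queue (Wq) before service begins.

First, compute utilization: ρ = λ/μ = 6.0/11.0 = 0.5455
For M/M/1: Wq = λ/(μ(μ-λ))
Wq = 6.0/(11.0 × (11.0-6.0))
Wq = 6.0/(11.0 × 5.00)
Wq = 0.1091 minutes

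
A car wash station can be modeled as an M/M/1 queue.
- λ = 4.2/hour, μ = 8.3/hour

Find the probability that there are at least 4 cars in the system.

ρ = λ/μ = 4.2/8.3 = 0.506024
P(N ≥ n) = ρⁿ
P(N ≥ 4) = 0.506024^4
P(N ≥ 4) = 0.06557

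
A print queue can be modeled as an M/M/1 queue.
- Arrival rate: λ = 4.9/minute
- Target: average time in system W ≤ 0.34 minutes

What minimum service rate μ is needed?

For M/M/1: W = 1/(μ-λ)
Need W ≤ 0.34, so 1/(μ-λ) ≤ 0.34
μ - λ ≥ 1/0.34 = 2.9412
μ ≥ 4.9 + 2.9412 = 7.8412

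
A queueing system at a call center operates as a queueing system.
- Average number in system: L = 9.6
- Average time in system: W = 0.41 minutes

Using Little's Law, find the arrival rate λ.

Little's Law: L = λW, so λ = L/W
λ = 9.6/0.41 = 23.4146 calls/minute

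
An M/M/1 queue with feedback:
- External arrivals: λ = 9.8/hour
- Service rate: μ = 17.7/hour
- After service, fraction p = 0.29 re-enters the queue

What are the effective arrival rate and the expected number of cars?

Effective arrival rate: λ_eff = λ/(1-p) = 9.8/(1-0.29) = 9.8/0.71 = 13.8028
ρ = λ_eff/μ = 13.8028/17.7 = 0.77982
L = ρ/(1-ρ) = 0.77982/(1-0.77982) = 3.5417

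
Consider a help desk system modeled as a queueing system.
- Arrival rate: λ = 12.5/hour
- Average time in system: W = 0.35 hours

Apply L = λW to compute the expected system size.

Little's Law: L = λW
L = 12.5 × 0.35 = 4.3750 tickets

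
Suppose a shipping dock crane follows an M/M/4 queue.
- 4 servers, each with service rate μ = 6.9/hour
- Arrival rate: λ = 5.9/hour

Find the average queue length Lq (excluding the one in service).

Traffic intensity: ρ = λ/(cμ) = 5.9/(4×6.9) = 0.2138
Since ρ = 0.2138 < 1, system is stable.
Offered load a = λ/μ = cρ = 5.9/6.9 = 0.8551
P₀ = [ Σₙ₌₀^3 aⁿ/n! + a^4/(4!(1-ρ)) ]⁻¹
Σ = a^0/0! + a^1/1! + a^2/2! + a^3/3! = 1.0000 + 0.85507 + 0.36557 + 0.10420 = 2.3248
a^4/(4!(1-ρ)) = 0.5346/(24 × 0.7862) = 0.02833
P₀ = 1/(2.3248 + 0.02833) = 0.4250
Lq = P₀·a^4·ρ / (4!(1-ρ)²) = 0.42496 × 0.53458 × 0.21377 / (24 × 0.61816) = 0.003273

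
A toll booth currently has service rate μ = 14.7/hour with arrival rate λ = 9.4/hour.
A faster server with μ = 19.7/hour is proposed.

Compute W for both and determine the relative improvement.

System 1: ρ₁ = 9.4/14.7 = 0.6395, W₁ = 1/(14.7-9.4) = 0.18868
System 2: ρ₂ = 9.4/19.7 = 0.4772, W₂ = 1/(19.7-9.4) = 0.097087
Improvement: (W₁-W₂)/W₁ = (0.18868-0.097087)/0.18868 = 48.54%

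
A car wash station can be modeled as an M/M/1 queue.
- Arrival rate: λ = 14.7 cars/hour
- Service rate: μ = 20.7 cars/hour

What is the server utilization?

Server utilization: ρ = λ/μ
ρ = 14.7/20.7 = 0.7101
The server is busy 71.01% of the time.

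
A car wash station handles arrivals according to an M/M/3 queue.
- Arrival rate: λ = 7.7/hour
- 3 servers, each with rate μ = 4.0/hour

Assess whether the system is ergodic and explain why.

Stability requires ρ = λ/(cμ) < 1
ρ = 7.7/(3 × 4.0) = 7.7/12.00 = 0.6417
Since 0.6417 < 1, the system is STABLE.
The servers are busy 64.17% of the time.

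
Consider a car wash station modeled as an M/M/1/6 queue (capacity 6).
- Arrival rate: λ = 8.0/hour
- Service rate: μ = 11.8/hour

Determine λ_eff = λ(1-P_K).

ρ = λ/μ = 8.0/11.8 = 0.677966
P₀ = (1-ρ)/(1-ρ^(K+1)) = (1-0.677966)/(1-0.677966^7) = 0.3220/0.9342 = 0.3447
P_K = P₀×ρ^K = 0.34473 × 0.677966^6 = 0.34473 × 0.097106 = 0.03348
λ_eff = λ(1-P_K) = 8.0 × (1 - 0.03348) = 8.0 × 0.96652 = 7.7322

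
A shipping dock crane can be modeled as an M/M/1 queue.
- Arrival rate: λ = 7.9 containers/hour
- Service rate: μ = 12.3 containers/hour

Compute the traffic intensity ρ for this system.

Server utilization: ρ = λ/μ
ρ = 7.9/12.3 = 0.6423
The server is busy 64.23% of the time.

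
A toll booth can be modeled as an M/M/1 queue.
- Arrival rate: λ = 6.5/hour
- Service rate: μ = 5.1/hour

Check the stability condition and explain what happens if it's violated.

Stability requires ρ = λ/(cμ) < 1
ρ = 6.5/(1 × 5.1) = 6.5/5.10 = 1.2745
Since 1.2745 ≥ 1, the system is UNSTABLE.
Queue grows without bound. Need μ > λ = 6.5.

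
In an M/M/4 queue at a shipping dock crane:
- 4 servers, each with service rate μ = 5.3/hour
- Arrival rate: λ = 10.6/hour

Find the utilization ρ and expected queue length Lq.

Traffic intensity: ρ = λ/(cμ) = 10.6/(4×5.3) = 0.5000
Since ρ = 0.5000 < 1, system is stable.
Offered load a = λ/μ = cρ = 10.6/5.3 = 2.0000
P₀ = [ Σₙ₌₀^3 aⁿ/n! + a^4/(4!(1-ρ)) ]⁻¹
Σ = a^0/0! + a^1/1! + a^2/2! + a^3/3! = 1.0000 + 2.0000 + 2.0000 + 1.3333 = 6.3333
a^4/(4!(1-ρ)) = 16.0000/(24 × 0.5000) = 1.3333
P₀ = 1/(6.3333 + 1.3333) = 0.1304
Lq = P₀·a^4·ρ / (4!(1-ρ)²) = 0.1304 × 16.0000 × 0.5000 / (24 × 0.2500) = 0.1739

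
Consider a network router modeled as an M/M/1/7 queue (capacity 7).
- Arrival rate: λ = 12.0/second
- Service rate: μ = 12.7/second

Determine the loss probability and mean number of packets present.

ρ = λ/μ = 12.0/12.7 = 0.94488
P₀ = (1-ρ)/(1-ρ^(K+1)) = (1-0.94488)/(1-0.94488^8) = 0.05512/0.3646 = 0.1512
P_K = P₀×ρ^K = 0.15116 × 0.94488^7 = 0.15116 × 0.67241 = 0.1016
Blocking probability P_7 = 0.1016 (10.16%)
L = ρ[1 - (K+1)ρ^K + Kρ^(K+1)] / [(1-ρ)(1-ρ^(K+1))]
L = 0.94488 × (1 - 8×0.6724138 + 7×0.6353503) / ((1 - 0.94488) × (1 - 0.6353503)) = 3.2034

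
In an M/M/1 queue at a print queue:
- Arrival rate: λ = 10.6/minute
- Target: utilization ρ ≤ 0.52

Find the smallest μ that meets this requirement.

ρ = λ/μ, so μ = λ/ρ
μ ≥ 10.6/0.52 = 20.3846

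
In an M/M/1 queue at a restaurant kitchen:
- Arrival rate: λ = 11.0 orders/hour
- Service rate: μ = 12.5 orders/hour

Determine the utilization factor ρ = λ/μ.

Server utilization: ρ = λ/μ
ρ = 11.0/12.5 = 0.8800
The server is busy 88.00% of the time.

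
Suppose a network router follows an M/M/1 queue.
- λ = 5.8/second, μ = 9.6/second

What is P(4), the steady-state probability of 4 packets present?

ρ = λ/μ = 5.8/9.6 = 0.60417
P(n) = (1-ρ)ρⁿ
P(4) = (1-0.60417) × 0.60417^4
P(4) = 0.39583 × 0.13324
P(4) = 0.05274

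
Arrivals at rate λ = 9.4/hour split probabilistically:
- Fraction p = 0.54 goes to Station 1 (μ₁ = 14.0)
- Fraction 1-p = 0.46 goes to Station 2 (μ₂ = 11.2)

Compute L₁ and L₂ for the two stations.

Effective rates: λ₁ = 9.4×0.54 = 5.076, λ₂ = 9.4×0.46 = 4.324
Station 1: ρ₁ = 5.076/14.0 = 0.36257, L₁ = ρ₁/(1-ρ₁) = 0.36257/(1-0.36257) = 0.5688
Station 2: ρ₂ = 4.324/11.2 = 0.3861, L₂ = ρ₂/(1-ρ₂) = 0.3861/(1-0.3861) = 0.6289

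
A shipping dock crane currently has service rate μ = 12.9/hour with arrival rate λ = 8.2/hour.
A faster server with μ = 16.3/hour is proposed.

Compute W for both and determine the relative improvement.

System 1: ρ₁ = 8.2/12.9 = 0.6357, W₁ = 1/(12.9-8.2) = 0.212766
System 2: ρ₂ = 8.2/16.3 = 0.5031, W₂ = 1/(16.3-8.2) = 0.123457
Improvement: (W₁-W₂)/W₁ = (0.212766-0.123457)/0.212766 = 41.98%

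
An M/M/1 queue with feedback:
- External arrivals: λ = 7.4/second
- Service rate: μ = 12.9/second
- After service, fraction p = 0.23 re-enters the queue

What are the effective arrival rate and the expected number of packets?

Effective arrival rate: λ_eff = λ/(1-p) = 7.4/(1-0.23) = 7.4/0.77 = 9.6104
ρ = λ_eff/μ = 9.6104/12.9 = 0.74499
L = ρ/(1-ρ) = 0.74499/(1-0.74499) = 2.9214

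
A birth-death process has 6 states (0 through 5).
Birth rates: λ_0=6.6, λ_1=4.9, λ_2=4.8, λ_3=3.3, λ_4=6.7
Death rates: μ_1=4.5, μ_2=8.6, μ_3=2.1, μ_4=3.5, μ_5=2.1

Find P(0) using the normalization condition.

Ratios P(n)/P(0) = (λ₀···λₙ₋₁)/(μ₁···μₙ):
P(1)/P(0) = (6.6)/(4.5) = 1.4667
P(2)/P(0) = (6.6×4.9)/(4.5×8.6) = 0.83566
P(3)/P(0) = (6.6×4.9×4.8)/(4.5×8.6×2.1) = 1.9101
P(4)/P(0) = (6.6×4.9×4.8×3.3)/(4.5×8.6×2.1×3.5) = 1.8009
P(5)/P(0) = (6.6×4.9×4.8×3.3×6.7)/(4.5×8.6×2.1×3.5×2.1) = 5.7458

Normalization: ∑ P(n) = 1
P(0) × (1.0000 + 1.4667 + 0.83566 + 1.9101 + 1.8009 + 5.7458) = 1
P(0) × 12.75916 = 1
P(0) = 1/12.75916 = 0.07838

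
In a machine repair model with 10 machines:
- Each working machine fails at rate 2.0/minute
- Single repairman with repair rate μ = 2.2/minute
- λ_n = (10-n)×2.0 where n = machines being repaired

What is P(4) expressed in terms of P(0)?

P(4)/P(0) = ∏_{i=0}^{4-1} λ_i/μ_{i+1}
= (10-0)×2.0/2.2 × (10-1)×2.0/2.2 × (10-2)×2.0/2.2 × (10-3)×2.0/2.2
= 3442.3878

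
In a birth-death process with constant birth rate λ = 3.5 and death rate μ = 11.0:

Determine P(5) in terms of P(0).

For constant rates: P(n)/P(0) = (λ/μ)^n
P(5)/P(0) = (3.5/11.0)^5 = 0.31818^5 = 0.003261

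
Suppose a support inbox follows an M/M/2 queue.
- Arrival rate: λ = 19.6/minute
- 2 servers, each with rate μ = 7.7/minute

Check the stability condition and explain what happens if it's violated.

Stability requires ρ = λ/(cμ) < 1
ρ = 19.6/(2 × 7.7) = 19.6/15.40 = 1.2727
Since 1.2727 ≥ 1, the system is UNSTABLE.
Need c > λ/μ = 19.6/7.7 = 2.55.
Minimum servers needed: c = 3.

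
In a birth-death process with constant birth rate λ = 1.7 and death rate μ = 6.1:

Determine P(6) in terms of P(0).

For constant rates: P(n)/P(0) = (λ/μ)^n
P(6)/P(0) = (1.7/6.1)^6 = 0.27869^6 = 0.0004685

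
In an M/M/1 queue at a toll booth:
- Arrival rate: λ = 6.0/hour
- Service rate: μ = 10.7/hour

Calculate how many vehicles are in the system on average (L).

ρ = λ/μ = 6.0/10.7 = 0.5607
For M/M/1: L = λ/(μ-λ)
L = 6.0/(10.7-6.0) = 6.0/4.70
L = 1.2766 vehicles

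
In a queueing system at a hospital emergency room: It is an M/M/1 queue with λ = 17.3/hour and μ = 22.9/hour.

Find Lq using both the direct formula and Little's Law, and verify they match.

Method 1 (direct): Lq = λ²/(μ(μ-λ)) = 299.29/(22.9 × 5.60) = 2.3338

Method 2 (Little's Law):
W = 1/(μ-λ) = 1/5.60 = 0.1786
Wq = W - 1/μ = 0.1786 - 0.04367 = 0.1349
Lq = λWq = 17.3 × 0.1349 = 2.3338 ✔ (matches Method 1)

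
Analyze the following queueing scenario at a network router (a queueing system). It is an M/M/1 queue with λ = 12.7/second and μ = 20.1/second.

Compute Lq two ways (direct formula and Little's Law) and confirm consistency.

Method 1 (direct): Lq = λ²/(μ(μ-λ)) = 161.29/(20.1 × 7.40) = 1.0844

Method 2 (Little's Law):
W = 1/(μ-λ) = 1/7.40 = 0.135135
Wq = W - 1/μ = 0.135135 - 0.0497512 = 0.085384
Lq = λWq = 12.7 × 0.085384 = 1.0844 ✔ (matches Method 1)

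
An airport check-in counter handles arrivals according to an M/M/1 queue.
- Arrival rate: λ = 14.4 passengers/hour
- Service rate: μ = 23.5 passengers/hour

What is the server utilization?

Server utilization: ρ = λ/μ
ρ = 14.4/23.5 = 0.6128
The server is busy 61.28% of the time.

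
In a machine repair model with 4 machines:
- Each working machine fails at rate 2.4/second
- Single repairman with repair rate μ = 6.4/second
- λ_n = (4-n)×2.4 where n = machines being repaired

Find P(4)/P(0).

P(4)/P(0) = ∏_{i=0}^{4-1} λ_i/μ_{i+1}
= (4-0)×2.4/6.4 × (4-1)×2.4/6.4 × (4-2)×2.4/6.4 × (4-3)×2.4/6.4
= 0.4746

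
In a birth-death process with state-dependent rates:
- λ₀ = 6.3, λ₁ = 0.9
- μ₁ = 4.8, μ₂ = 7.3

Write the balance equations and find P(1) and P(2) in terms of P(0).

Balance equations:
State 0: λ₀P₀ = μ₁P₁ → P₁ = (λ₀/μ₁)P₀ = (6.3/4.8)P₀ = 1.3125P₀
State 1: P₂ = (λ₀λ₁)/(μ₁μ₂)P₀ = (6.3×0.9)/(4.8×7.3)P₀ = 0.1618P₀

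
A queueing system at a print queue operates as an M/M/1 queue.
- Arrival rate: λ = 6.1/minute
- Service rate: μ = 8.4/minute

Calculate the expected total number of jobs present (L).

ρ = λ/μ = 6.1/8.4 = 0.7262
For M/M/1: L = λ/(μ-λ)
L = 6.1/(8.4-6.1) = 6.1/2.30
L = 2.6522 jobs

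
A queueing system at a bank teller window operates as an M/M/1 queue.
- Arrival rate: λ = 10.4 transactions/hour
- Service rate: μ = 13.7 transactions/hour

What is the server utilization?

Server utilization: ρ = λ/μ
ρ = 10.4/13.7 = 0.7591
The server is busy 75.91% of the time.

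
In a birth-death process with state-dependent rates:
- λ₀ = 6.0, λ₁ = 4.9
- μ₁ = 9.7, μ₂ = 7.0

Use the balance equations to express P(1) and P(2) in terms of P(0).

Balance equations:
State 0: λ₀P₀ = μ₁P₁ → P₁ = (λ₀/μ₁)P₀ = (6.0/9.7)P₀ = 0.6186P₀
State 1: P₂ = (λ₀λ₁)/(μ₁μ₂)P₀ = (6.0×4.9)/(9.7×7.0)P₀ = 0.4330P₀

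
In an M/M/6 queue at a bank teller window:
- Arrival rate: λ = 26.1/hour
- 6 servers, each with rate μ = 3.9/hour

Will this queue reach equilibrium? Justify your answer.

Stability requires ρ = λ/(cμ) < 1
ρ = 26.1/(6 × 3.9) = 26.1/23.40 = 1.1154
Since 1.1154 ≥ 1, the system is UNSTABLE.
Need c > λ/μ = 26.1/3.9 = 6.69.
Minimum servers needed: c = 7.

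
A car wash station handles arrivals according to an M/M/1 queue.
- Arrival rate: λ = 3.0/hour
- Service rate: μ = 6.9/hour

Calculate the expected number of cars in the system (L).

ρ = λ/μ = 3.0/6.9 = 0.4348
For M/M/1: L = λ/(μ-λ)
L = 3.0/(6.9-3.0) = 3.0/3.90
L = 0.7692 cars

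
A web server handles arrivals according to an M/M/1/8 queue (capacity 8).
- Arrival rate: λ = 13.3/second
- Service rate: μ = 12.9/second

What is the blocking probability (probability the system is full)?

ρ = λ/μ = 13.3/12.9 = 1.0310
P₀ = (1-ρ)/(1-ρ^(K+1)) = (1-1.0310)/(1-1.0310^9) = -0.031000/-0.31622 = 0.09803
P_K = P₀×ρ^K = 0.0980335 × 1.0310^8 = 0.0980335 × 1.27664 = 0.1252
Blocking probability = 12.52%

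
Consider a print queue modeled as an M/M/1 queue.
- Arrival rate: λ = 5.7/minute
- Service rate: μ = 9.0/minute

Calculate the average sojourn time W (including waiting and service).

First, compute utilization: ρ = λ/μ = 5.7/9.0 = 0.6333
For M/M/1: W = 1/(μ-λ)
W = 1/(9.0-5.7) = 1/3.30
W = 0.3030 minutes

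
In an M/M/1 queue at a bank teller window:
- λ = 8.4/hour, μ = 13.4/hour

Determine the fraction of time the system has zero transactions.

ρ = λ/μ = 8.4/13.4 = 0.6269
P(0) = 1 - ρ = 1 - 0.6269 = 0.3731
The server is idle 37.31% of the time.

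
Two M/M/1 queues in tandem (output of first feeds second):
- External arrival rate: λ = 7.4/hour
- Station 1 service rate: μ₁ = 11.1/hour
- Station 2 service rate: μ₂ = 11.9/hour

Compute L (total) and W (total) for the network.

By Jackson's theorem, each station behaves as independent M/M/1.
Station 1: ρ₁ = 7.4/11.1 = 0.6667, L₁ = ρ₁/(1-ρ₁) = λ/(μ₁-λ) = 7.4/3.70 = 2.0000
Station 2: ρ₂ = 7.4/11.9 = 0.6218, L₂ = ρ₂/(1-ρ₂) = λ/(μ₂-λ) = 7.4/4.50 = 1.6444
Total: L = L₁ + L₂ = 2.0000 + 1.6444 = 3.6444
W = L/λ = 3.6444/7.4 = 0.4925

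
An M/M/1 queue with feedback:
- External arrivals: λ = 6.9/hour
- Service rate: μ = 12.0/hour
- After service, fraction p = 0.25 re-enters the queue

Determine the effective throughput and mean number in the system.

Effective arrival rate: λ_eff = λ/(1-p) = 6.9/(1-0.25) = 6.9/0.75 = 9.2000
ρ = λ_eff/μ = 9.2000/12.0 = 0.766667
L = ρ/(1-ρ) = 0.766667/(1-0.766667) = 3.2857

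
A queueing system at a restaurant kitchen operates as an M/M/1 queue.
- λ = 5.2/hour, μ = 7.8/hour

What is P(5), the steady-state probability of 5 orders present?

ρ = λ/μ = 5.2/7.8 = 0.6667
P(n) = (1-ρ)ρⁿ
P(5) = (1-0.6667) × 0.6667^5
P(5) = 0.3333 × 0.1317
P(5) = 0.04390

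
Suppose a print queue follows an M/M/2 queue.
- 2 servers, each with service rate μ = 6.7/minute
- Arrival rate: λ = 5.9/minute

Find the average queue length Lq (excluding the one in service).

Traffic intensity: ρ = λ/(cμ) = 5.9/(2×6.7) = 0.4403
Since ρ = 0.4403 < 1, system is stable.
Offered load a = λ/μ = cρ = 5.9/6.7 = 0.8806
P₀ = [ Σₙ₌₀^1 aⁿ/n! + a^2/(2!(1-ρ)) ]⁻¹
Σ = a^0/0! + a^1/1! = 1.0000 + 0.8806 = 1.8806
a^2/(2!(1-ρ)) = 0.77545/(2 × 0.55970) = 0.6927
P₀ = 1/(1.8806 + 0.6927) = 0.3886
Lq = P₀·a^2·ρ / (2!(1-ρ)²) = 0.3886 × 0.7755 × 0.4403 / (2 × 0.3133) = 0.2118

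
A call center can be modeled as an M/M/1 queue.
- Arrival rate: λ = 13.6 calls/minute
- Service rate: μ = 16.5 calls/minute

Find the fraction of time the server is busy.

Server utilization: ρ = λ/μ
ρ = 13.6/16.5 = 0.8242
The server is busy 82.42% of the time.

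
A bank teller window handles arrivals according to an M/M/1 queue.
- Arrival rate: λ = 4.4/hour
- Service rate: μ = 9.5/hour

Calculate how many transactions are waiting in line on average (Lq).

ρ = λ/μ = 4.4/9.5 = 0.4632
For M/M/1: Lq = λ²/(μ(μ-λ))
Lq = 19.36/(9.5 × 5.10)
Lq = 0.3996 transactions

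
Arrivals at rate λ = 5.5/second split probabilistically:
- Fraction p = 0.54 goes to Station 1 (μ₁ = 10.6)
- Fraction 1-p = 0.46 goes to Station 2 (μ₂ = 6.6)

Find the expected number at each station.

Effective rates: λ₁ = 5.5×0.54 = 2.97, λ₂ = 5.5×0.46 = 2.53
Station 1: ρ₁ = 2.97/10.6 = 0.2802, L₁ = ρ₁/(1-ρ₁) = 0.2802/(1-0.2802) = 0.3893
Station 2: ρ₂ = 2.53/6.6 = 0.38333, L₂ = ρ₂/(1-ρ₂) = 0.38333/(1-0.38333) = 0.6216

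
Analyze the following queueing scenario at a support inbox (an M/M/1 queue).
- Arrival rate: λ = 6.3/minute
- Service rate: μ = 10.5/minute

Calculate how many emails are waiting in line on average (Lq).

ρ = λ/μ = 6.3/10.5 = 0.6000
For M/M/1: Lq = λ²/(μ(μ-λ))
Lq = 39.69/(10.5 × 4.20)
Lq = 0.9000 emails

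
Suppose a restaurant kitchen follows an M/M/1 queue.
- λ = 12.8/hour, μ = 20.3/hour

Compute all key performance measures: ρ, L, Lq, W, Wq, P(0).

Step 1: ρ = λ/μ = 12.8/20.3 = 0.6305
Step 2: L = λ/(μ-λ) = 12.8/7.50 = 1.7067
Step 3: Lq = λ²/(μ(μ-λ)) = 163.84/(20.3×7.50) = 1.0761
Step 4: W = 1/(μ-λ) = 1/7.50 = 0.133333
Step 5: Wq = λ/(μ(μ-λ)) = 12.8/(20.3×7.50) = 0.08407
Step 6: P(0) = 1-ρ = 0.3695
Verify: L = λW = 12.8×0.133333 = 1.7067 ✔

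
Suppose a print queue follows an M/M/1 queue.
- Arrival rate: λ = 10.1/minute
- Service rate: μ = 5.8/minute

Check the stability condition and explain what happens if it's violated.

Stability requires ρ = λ/(cμ) < 1
ρ = 10.1/(1 × 5.8) = 10.1/5.80 = 1.7414
Since 1.7414 ≥ 1, the system is UNSTABLE.
Queue grows without bound. Need μ > λ = 10.1.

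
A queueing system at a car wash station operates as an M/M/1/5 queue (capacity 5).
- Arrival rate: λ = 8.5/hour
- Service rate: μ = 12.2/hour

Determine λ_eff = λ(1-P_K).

ρ = λ/μ = 8.5/12.2 = 0.69672
P₀ = (1-ρ)/(1-ρ^(K+1)) = (1-0.69672)/(1-0.69672^6) = 0.30328/0.88562 = 0.3424
P_K = P₀×ρ^K = 0.3424 × 0.69672^5 = 0.3424 × 0.1642 = 0.05622
λ_eff = λ(1-P_K) = 8.5 × (1 - 0.05622) = 8.5 × 0.94378 = 8.0221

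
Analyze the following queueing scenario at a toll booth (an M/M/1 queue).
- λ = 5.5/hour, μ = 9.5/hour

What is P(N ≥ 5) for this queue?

ρ = λ/μ = 5.5/9.5 = 0.57895
P(N ≥ n) = ρⁿ
P(N ≥ 5) = 0.57895^5
P(N ≥ 5) = 0.06504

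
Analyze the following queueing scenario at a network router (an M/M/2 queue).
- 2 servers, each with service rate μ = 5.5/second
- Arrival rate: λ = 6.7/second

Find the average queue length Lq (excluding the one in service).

Traffic intensity: ρ = λ/(cμ) = 6.7/(2×5.5) = 0.6091
Since ρ = 0.6091 < 1, system is stable.
Offered load a = λ/μ = cρ = 6.7/5.5 = 1.2182
P₀ = [ Σₙ₌₀^1 aⁿ/n! + a^2/(2!(1-ρ)) ]⁻¹
Σ = a^0/0! + a^1/1! = 1.0000 + 1.2182 = 2.2182
a^2/(2!(1-ρ)) = 1.4840/(2 × 0.39091) = 1.8981
P₀ = 1/(2.2182 + 1.8981) = 0.2429
Lq = P₀·a^2·ρ / (2!(1-ρ)²) = 0.2429 × 1.4840 × 0.6091 / (2 × 0.1528) = 0.7185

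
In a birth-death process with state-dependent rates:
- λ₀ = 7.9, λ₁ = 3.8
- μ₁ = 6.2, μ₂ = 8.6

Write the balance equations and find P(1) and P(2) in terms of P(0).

Balance equations:
State 0: λ₀P₀ = μ₁P₁ → P₁ = (λ₀/μ₁)P₀ = (7.9/6.2)P₀ = 1.2742P₀
State 1: P₂ = (λ₀λ₁)/(μ₁μ₂)P₀ = (7.9×3.8)/(6.2×8.6)P₀ = 0.5630P₀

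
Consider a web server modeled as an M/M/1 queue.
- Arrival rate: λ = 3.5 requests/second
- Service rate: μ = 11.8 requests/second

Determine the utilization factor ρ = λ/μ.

Server utilization: ρ = λ/μ
ρ = 3.5/11.8 = 0.2966
The server is busy 29.66% of the time.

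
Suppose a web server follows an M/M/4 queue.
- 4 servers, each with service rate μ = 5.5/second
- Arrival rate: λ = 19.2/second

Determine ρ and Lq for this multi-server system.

Traffic intensity: ρ = λ/(cμ) = 19.2/(4×5.5) = 0.8727
Since ρ = 0.8727 < 1, system is stable.
Offered load a = λ/μ = cρ = 19.2/5.5 = 3.4909
P₀ = [ Σₙ₌₀^3 aⁿ/n! + a^4/(4!(1-ρ)) ]⁻¹
Σ = a^0/0! + a^1/1! + a^2/2! + a^3/3! = 1.0000 + 3.4909 + 6.0932 + 7.0903 = 17.6744
a^4/(4!(1-ρ)) = 148.5095/(24 × 0.1272727) = 48.6192
P₀ = 1/(17.6744 + 48.6192) = 0.01508
Lq = P₀·a^4·ρ / (4!(1-ρ)²) = 0.015084 × 148.5095 × 0.87273 / (24 × 0.016198) = 5.0290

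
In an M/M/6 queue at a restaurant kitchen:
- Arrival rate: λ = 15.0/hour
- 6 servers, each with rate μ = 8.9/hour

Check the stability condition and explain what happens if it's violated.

Stability requires ρ = λ/(cμ) < 1
ρ = 15.0/(6 × 8.9) = 15.0/53.40 = 0.2809
Since 0.2809 < 1, the system is STABLE.
The servers are busy 28.09% of the time.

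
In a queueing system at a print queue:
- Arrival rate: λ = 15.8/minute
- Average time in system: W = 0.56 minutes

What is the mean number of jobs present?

Little's Law: L = λW
L = 15.8 × 0.56 = 8.8480 jobs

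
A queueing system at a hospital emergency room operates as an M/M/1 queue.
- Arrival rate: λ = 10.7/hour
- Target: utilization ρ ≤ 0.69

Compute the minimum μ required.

ρ = λ/μ, so μ = λ/ρ
μ ≥ 10.7/0.69 = 15.5072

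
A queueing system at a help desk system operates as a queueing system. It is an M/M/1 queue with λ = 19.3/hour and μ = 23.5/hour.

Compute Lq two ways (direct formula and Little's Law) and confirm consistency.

Method 1 (direct): Lq = λ²/(μ(μ-λ)) = 372.49/(23.5 × 4.20) = 3.7740

Method 2 (Little's Law):
W = 1/(μ-λ) = 1/4.20 = 0.238095
Wq = W - 1/μ = 0.238095 - 0.0425532 = 0.195542
Lq = λWq = 19.3 × 0.195542 = 3.7740 ✔ (matches Method 1)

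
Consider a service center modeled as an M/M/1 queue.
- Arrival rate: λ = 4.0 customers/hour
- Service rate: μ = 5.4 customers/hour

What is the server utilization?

Server utilization: ρ = λ/μ
ρ = 4.0/5.4 = 0.7407
The server is busy 74.07% of the time.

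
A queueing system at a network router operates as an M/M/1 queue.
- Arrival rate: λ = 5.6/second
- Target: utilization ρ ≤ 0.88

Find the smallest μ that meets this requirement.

ρ = λ/μ, so μ = λ/ρ
μ ≥ 5.6/0.88 = 6.3636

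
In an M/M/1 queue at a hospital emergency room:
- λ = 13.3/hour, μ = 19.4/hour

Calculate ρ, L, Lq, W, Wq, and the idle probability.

Step 1: ρ = λ/μ = 13.3/19.4 = 0.6856
Step 2: L = λ/(μ-λ) = 13.3/6.10 = 2.1803
Step 3: Lq = λ²/(μ(μ-λ)) = 176.89/(19.4×6.10) = 1.4948
Step 4: W = 1/(μ-λ) = 1/6.10 = 0.16393
Step 5: Wq = λ/(μ(μ-λ)) = 13.3/(19.4×6.10) = 0.1124
Step 6: P(0) = 1-ρ = 0.3144
Verify: L = λW = 13.3×0.16393 = 2.1803 ✔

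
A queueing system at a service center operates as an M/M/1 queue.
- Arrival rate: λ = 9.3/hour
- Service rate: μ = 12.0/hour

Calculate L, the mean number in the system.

ρ = λ/μ = 9.3/12.0 = 0.7750
For M/M/1: L = λ/(μ-λ)
L = 9.3/(12.0-9.3) = 9.3/2.70
L = 3.4444 customers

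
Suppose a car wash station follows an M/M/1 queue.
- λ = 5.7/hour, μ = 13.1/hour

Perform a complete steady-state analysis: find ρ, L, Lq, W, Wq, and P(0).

Step 1: ρ = λ/μ = 5.7/13.1 = 0.4351
Step 2: L = λ/(μ-λ) = 5.7/7.40 = 0.7703
Step 3: Lq = λ²/(μ(μ-λ)) = 32.49/(13.1×7.40) = 0.3352
Step 4: W = 1/(μ-λ) = 1/7.40 = 0.13514
Step 5: Wq = λ/(μ(μ-λ)) = 5.7/(13.1×7.40) = 0.05880
Step 6: P(0) = 1-ρ = 0.5649
Verify: L = λW = 5.7×0.13514 = 0.7703 ✔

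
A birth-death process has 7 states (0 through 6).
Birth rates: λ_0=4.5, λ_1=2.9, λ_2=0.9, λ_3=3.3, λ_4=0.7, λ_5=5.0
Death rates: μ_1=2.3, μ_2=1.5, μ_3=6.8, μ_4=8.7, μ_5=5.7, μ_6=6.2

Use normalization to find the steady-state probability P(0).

Ratios P(n)/P(0) = (λ₀···λₙ₋₁)/(μ₁···μₙ):
P(1)/P(0) = (4.5)/(2.3) = 1.9565
P(2)/P(0) = (4.5×2.9)/(2.3×1.5) = 3.7826
P(3)/P(0) = (4.5×2.9×0.9)/(2.3×1.5×6.8) = 0.50064
P(4)/P(0) = (4.5×2.9×0.9×3.3)/(2.3×1.5×6.8×8.7) = 0.18990
P(5)/P(0) = (4.5×2.9×0.9×3.3×0.7)/(2.3×1.5×6.8×8.7×5.7) = 0.023321
P(6)/P(0) = (4.5×2.9×0.9×3.3×0.7×5.0)/(2.3×1.5×6.8×8.7×5.7×6.2) = 0.018807

Normalization: ∑ P(n) = 1
P(0) × (1.0000 + 1.9565 + 3.7826 + 0.50064 + 0.18990 + 0.023321 + 0.018807) = 1
P(0) × 7.4718 = 1
P(0) = 1/7.4718 = 0.1338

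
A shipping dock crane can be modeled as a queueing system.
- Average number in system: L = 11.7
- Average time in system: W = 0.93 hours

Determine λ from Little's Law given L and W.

Little's Law: L = λW, so λ = L/W
λ = 11.7/0.93 = 12.5806 containers/hour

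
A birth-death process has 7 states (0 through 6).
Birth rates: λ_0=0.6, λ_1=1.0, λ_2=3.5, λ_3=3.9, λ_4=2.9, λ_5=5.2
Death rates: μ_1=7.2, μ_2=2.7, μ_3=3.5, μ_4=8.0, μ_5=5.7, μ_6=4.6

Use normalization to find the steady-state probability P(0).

Ratios P(n)/P(0) = (λ₀···λₙ₋₁)/(μ₁···μₙ):
P(1)/P(0) = (0.6)/(7.2) = 0.083333
P(2)/P(0) = (0.6×1.0)/(7.2×2.7) = 0.030864
P(3)/P(0) = (0.6×1.0×3.5)/(7.2×2.7×3.5) = 0.030864
P(4)/P(0) = (0.6×1.0×3.5×3.9)/(7.2×2.7×3.5×8.0) = 0.015046
P(5)/P(0) = (0.6×1.0×3.5×3.9×2.9)/(7.2×2.7×3.5×8.0×5.7) = 0.0076551
P(6)/P(0) = (0.6×1.0×3.5×3.9×2.9×5.2)/(7.2×2.7×3.5×8.0×5.7×4.6) = 0.0086536

Normalization: ∑ P(n) = 1
P(0) × (1.0000 + 0.083333 + 0.030864 + 0.030864 + 0.015046 + 0.0076551 + 0.0086536) = 1
P(0) × 1.17642 = 1
P(0) = 1/1.17642 = 0.8500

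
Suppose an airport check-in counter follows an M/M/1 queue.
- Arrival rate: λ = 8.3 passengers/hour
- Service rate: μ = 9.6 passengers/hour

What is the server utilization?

Server utilization: ρ = λ/μ
ρ = 8.3/9.6 = 0.8646
The server is busy 86.46% of the time.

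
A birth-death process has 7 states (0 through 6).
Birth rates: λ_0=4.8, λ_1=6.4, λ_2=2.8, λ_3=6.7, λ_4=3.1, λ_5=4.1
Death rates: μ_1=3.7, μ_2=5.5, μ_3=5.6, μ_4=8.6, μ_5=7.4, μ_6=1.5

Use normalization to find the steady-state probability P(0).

Ratios P(n)/P(0) = (λ₀···λₙ₋₁)/(μ₁···μₙ):
P(1)/P(0) = (4.8)/(3.7) = 1.2973
P(2)/P(0) = (4.8×6.4)/(3.7×5.5) = 1.5096
P(3)/P(0) = (4.8×6.4×2.8)/(3.7×5.5×5.6) = 0.75479
P(4)/P(0) = (4.8×6.4×2.8×6.7)/(3.7×5.5×5.6×8.6) = 0.58803
P(5)/P(0) = (4.8×6.4×2.8×6.7×3.1)/(3.7×5.5×5.6×8.6×7.4) = 0.24634
P(6)/P(0) = (4.8×6.4×2.8×6.7×3.1×4.1)/(3.7×5.5×5.6×8.6×7.4×1.5) = 0.67333

Normalization: ∑ P(n) = 1
P(0) × (1.0000 + 1.2973 + 1.5096 + 0.75479 + 0.58803 + 0.24634 + 0.67333) = 1
P(0) × 6.0694 = 1
P(0) = 1/6.0694 = 0.1648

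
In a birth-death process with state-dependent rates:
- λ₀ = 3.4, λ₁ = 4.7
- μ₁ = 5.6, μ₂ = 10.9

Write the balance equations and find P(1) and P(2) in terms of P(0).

Balance equations:
State 0: λ₀P₀ = μ₁P₁ → P₁ = (λ₀/μ₁)P₀ = (3.4/5.6)P₀ = 0.6071P₀
State 1: P₂ = (λ₀λ₁)/(μ₁μ₂)P₀ = (3.4×4.7)/(5.6×10.9)P₀ = 0.2618P₀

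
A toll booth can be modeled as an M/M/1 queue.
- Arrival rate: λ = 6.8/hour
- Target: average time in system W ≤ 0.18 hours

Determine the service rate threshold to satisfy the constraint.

For M/M/1: W = 1/(μ-λ)
Need W ≤ 0.18, so 1/(μ-λ) ≤ 0.18
μ - λ ≥ 1/0.18 = 5.5556
μ ≥ 6.8 + 5.5556 = 12.3556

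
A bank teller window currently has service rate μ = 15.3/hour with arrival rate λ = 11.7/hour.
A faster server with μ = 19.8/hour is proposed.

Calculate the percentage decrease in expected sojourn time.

System 1: ρ₁ = 11.7/15.3 = 0.7647, W₁ = 1/(15.3-11.7) = 0.277778
System 2: ρ₂ = 11.7/19.8 = 0.5909, W₂ = 1/(19.8-11.7) = 0.123457
Improvement: (W₁-W₂)/W₁ = (0.277778-0.123457)/0.277778 = 55.56%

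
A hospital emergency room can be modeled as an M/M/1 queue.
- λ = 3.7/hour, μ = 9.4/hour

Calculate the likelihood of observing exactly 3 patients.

ρ = λ/μ = 3.7/9.4 = 0.3936
P(n) = (1-ρ)ρⁿ
P(3) = (1-0.3936) × 0.3936^3
P(3) = 0.6064 × 0.06098
P(3) = 0.03698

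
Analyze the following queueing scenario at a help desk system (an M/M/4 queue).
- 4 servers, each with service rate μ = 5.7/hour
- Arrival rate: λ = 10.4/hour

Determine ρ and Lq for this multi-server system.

Traffic intensity: ρ = λ/(cμ) = 10.4/(4×5.7) = 0.4561
Since ρ = 0.4561 < 1, system is stable.
Offered load a = λ/μ = cρ = 10.4/5.7 = 1.8246
P₀ = [ Σₙ₌₀^3 aⁿ/n! + a^4/(4!(1-ρ)) ]⁻¹
Σ = a^0/0! + a^1/1! + a^2/2! + a^3/3! = 1.0000 + 1.8246 + 1.6645 + 1.0123 = 5.5014
a^4/(4!(1-ρ)) = 11.0824/(24 × 0.54386) = 0.8491
P₀ = 1/(5.5014 + 0.8491) = 0.1575
Lq = P₀·a^4·ρ / (4!(1-ρ)²) = 0.1575 × 11.0824 × 0.4561 / (24 × 0.2958) = 0.1121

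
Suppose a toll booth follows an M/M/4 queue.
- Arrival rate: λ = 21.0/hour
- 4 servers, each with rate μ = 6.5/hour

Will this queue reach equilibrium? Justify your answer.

Stability requires ρ = λ/(cμ) < 1
ρ = 21.0/(4 × 6.5) = 21.0/26.00 = 0.8077
Since 0.8077 < 1, the system is STABLE.
The servers are busy 80.77% of the time.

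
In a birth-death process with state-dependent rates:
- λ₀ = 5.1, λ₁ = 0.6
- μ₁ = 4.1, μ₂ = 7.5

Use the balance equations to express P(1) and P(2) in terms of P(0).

Balance equations:
State 0: λ₀P₀ = μ₁P₁ → P₁ = (λ₀/μ₁)P₀ = (5.1/4.1)P₀ = 1.2439P₀
State 1: P₂ = (λ₀λ₁)/(μ₁μ₂)P₀ = (5.1×0.6)/(4.1×7.5)P₀ = 0.09951P₀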